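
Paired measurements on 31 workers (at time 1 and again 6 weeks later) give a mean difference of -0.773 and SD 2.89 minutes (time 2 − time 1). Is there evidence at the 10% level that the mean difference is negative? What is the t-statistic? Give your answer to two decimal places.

H0: μ_d = 0; H1: μ_d < 0 (paired t-test on the differences, left-tailed).
t = d̄/(s_d/√n) = -0.773/(2.89/√31) = -1.49
df = n − 1 = 30
p-value = P(T ≤ -1.49) ≈ 0.073
Since p ≈ 0.073 < α = 0.1, reject H0; the data support H1.

-1.49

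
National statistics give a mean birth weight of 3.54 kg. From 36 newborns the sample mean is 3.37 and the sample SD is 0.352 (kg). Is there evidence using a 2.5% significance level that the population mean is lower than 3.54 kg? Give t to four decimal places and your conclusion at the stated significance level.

t = -2.8977; reject H0

H0: μ = 3.54; H1: μ < 3.54 (one-sample t-test, left-tailed).
t = (x̄ − μ₀)/(s/√n) = (3.37 − 3.54)/(0.352/√36) = -2.8977
df = n − 1 = 35
p-value = P(T ≤ -2.8977) ≈ 0.0032
Since p ≈ 0.0032 < α = 0.025, reject H0; the evidence is statistically significant.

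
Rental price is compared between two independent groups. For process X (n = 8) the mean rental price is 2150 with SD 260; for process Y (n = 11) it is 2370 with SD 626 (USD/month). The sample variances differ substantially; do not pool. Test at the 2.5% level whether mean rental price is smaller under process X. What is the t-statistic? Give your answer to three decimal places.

Let group 1 = process X, group 2 = process Y. H0: μ_1 = μ_2; H1: μ_1 < μ_2 (Welch's two-sample t-test, left-tailed).
t = (x̄_1 − x̄_2)/√(s_1²/n_1 + s_2²/n_2) = (2150 − 2370)/√(260²/8 + 626²/11) = -1.048
Welch–Satterthwaite df ≈ 14.17
p-value = P(T ≤ -1.048) ≈ 0.1561
Since p ≈ 0.1561 > α = 0.025, fail to reject H0; the evidence is not statistically significant.

-1.048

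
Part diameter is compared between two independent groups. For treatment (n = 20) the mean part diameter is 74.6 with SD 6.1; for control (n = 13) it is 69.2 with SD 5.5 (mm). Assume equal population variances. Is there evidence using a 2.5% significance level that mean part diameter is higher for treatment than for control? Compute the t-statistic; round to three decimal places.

2.580

Let group 1 = treatment, group 2 = control. H0: μ_1 = μ_2; H1: μ_1 > μ_2 (two-sample pooled-variance t-test, right-tailed).
s_p² = [(20−1)·6.1² + (13−1)·5.5²]/(20+13−2) = 34.5158
t = (74.6 − 69.2)/√[34.5158·(1/20 + 1/13)] = 2.580
df = n₁ + n₂ − 2 = 31
p-value = P(T ≥ 2.580) ≈ 0.007
Since p ≈ 0.007 < α = 0.025, reject H0; the data support H1.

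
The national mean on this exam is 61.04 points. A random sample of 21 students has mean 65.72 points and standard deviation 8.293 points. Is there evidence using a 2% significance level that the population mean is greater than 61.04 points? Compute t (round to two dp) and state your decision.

t = 2.59; reject H0

H0: μ = 61.04; H1: μ > 61.04 (one-sample t-test, right-tailed).
t = (x̄ − μ₀)/(s/√n) = (65.72 − 61.04)/(8.293/√21) = 2.59
df = n − 1 = 20
p-value = P(T ≥ 2.59) ≈ 0.0088
Since p ≈ 0.0088 < α = 0.02, reject H0; the data support H1.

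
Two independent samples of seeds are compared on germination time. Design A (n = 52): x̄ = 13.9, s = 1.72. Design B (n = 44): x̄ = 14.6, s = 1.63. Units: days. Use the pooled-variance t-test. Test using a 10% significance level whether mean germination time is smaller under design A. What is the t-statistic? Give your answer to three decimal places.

Let group 1 = design A, group 2 = design B. H0: μ_1 = μ_2; H1: μ_1 < μ_2 (two-sample pooled-variance t-test, left-tailed).
s_p² = [(52−1)·1.72² + (44−1)·1.63²]/(52+44−2) = 2.82048
t = (13.9 − 14.6)/√[2.82048·(1/52 + 1/44)] = -2.035
df = n₁ + n₂ − 2 = 94
p-value = P(T ≤ -2.035) ≈ 0.0223
Since p ≈ 0.0223 < α = 0.1, reject H0; the data support H1.

-2.035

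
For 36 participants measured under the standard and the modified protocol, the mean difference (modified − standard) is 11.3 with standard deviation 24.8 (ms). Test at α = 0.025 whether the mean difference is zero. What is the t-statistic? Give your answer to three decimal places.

H0: μ_d = 0; H1: μ_d ≠ 0 (paired t-test on the differences, two-sided).
t = d̄/(s_d/√n) = 11.3/(24.8/√36) = 2.734
df = n − 1 = 35
Two-sided p-value ≈ 0.0098
Since p ≈ 0.0098 < α = 0.025, reject H0; the data support H1.

2.734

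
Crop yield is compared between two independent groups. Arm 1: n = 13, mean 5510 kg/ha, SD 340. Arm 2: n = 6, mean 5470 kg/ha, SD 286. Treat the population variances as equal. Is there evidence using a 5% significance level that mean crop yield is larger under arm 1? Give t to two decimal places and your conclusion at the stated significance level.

t = 0.25; fail to reject H0

Let group 1 = arm 1, group 2 = arm 2. H0: μ_1 = μ_2; H1: μ_1 > μ_2 (two-sample pooled-variance t-test, right-tailed).
s_p² = [(13−1)·340² + (6−1)·286²]/(13+6−2) = 105658
t = (5510 − 5470)/√[105658·(1/13 + 1/6)] = 0.25
df = n₁ + n₂ − 2 = 17
p-value = P(T ≥ 0.25) ≈ 0.403
Since p ≈ 0.403 > α = 0.05, fail to reject H0; the data do not provide sufficient evidence against H0.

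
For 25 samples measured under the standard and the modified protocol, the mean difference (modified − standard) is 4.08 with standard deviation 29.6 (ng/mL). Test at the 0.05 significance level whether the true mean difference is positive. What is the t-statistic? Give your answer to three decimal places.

0.689

H0: μ_d = 0; H1: μ_d > 0 (paired t-test on the differences, right-tailed).
t = d̄/(s_d/√n) = 4.08/(29.6/√25) = 0.689
df = n − 1 = 24
p-value = P(T ≥ 0.689) ≈ 0.2487
Since p ≈ 0.2487 > α = 0.05, fail to reject H0; the evidence is not statistically significant.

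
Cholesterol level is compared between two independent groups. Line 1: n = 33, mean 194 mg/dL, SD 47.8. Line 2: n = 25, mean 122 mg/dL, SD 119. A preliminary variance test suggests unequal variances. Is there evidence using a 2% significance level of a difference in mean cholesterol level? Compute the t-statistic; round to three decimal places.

Let group 1 = line 1, group 2 = line 2. H0: μ_1 = μ_2; H1: μ_1 ≠ μ_2 (Welch's two-sample t-test, two-sided).
t = (x̄_1 − x̄_2)/√(s_1²/n_1 + s_2²/n_2) = (194 − 122)/√(47.8²/33 + 119²/25) = 2.856
Welch–Satterthwaite df ≈ 29.89
Two-sided p-value ≈ 0.008
Since p ≈ 0.008 < α = 0.02, reject H0; the data support H1.

2.856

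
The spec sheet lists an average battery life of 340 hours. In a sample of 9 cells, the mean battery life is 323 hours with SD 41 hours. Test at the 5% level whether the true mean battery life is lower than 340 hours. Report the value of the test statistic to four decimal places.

H0: μ = 340; H1: μ < 340 (one-sample t-test, left-tailed).
t = (x̄ − μ₀)/(s/√n) = (323 − 340)/(41/√9) = -1.2439
df = n − 1 = 8
p-value = P(T ≤ -1.2439) ≈ 0.1244
Since p ≈ 0.1244 > α = 0.05, fail to reject H0; the data do not provide sufficient evidence against H0.

-1.2439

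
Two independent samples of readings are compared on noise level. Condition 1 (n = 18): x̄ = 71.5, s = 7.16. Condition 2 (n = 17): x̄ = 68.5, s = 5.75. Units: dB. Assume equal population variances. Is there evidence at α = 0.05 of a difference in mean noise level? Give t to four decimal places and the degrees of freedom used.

t = 1.3616, df = 33

Let group 1 = condition 1, group 2 = condition 2. H0: μ_1 = μ_2; H1: μ_1 ≠ μ_2 (two-sample pooled-variance t-test, two-sided).
s_p² = [(18−1)·7.16² + (17−1)·5.75²]/(18+17−2) = 42.4399
t = (71.5 − 68.5)/√[42.4399·(1/18 + 1/17)] = 1.3616
df = n₁ + n₂ − 2 = 33
Two-sided p-value ≈ 0.1825
Since p ≈ 0.1825 > α = 0.05, fail to reject H0; the data do not provide sufficient evidence against H0.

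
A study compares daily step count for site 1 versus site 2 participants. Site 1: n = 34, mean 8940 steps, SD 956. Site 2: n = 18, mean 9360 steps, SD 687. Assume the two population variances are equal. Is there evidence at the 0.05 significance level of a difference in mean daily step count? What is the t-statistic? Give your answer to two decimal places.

-1.65

Let group 1 = site 1, group 2 = site 2. H0: μ_1 = μ_2; H1: μ_1 ≠ μ_2 (two-sample pooled-variance t-test, two-sided).
s_p² = [(34−1)·956² + (18−1)·687²]/(34+18−2) = 763667
t = (8940 − 9360)/√[763667·(1/34 + 1/18)] = -1.65
df = n₁ + n₂ − 2 = 50
Two-sided p-value ≈ 0.1055
Since p ≈ 0.1055 > α = 0.05, fail to reject H0; the evidence is not statistically significant.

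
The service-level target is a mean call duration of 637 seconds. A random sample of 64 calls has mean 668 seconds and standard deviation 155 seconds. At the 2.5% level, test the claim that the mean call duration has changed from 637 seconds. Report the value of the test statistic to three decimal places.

1.600

H0: μ = 637; H1: μ ≠ 637 (one-sample t-test, two-sided).
t = (x̄ − μ₀)/(s/√n) = (668 − 637)/(155/√64) = 1.600
df = n − 1 = 63
Two-sided p-value ≈ 0.1146
Since p ≈ 0.1146 > α = 0.025, fail to reject H0; the data do not provide sufficient evidence against H0.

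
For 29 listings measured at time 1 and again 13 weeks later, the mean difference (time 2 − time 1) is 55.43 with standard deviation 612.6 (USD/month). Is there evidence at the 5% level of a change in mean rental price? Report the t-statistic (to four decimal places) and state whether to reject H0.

t = 0.4873; fail to reject H0

H0: μ_d = 0; H1: μ_d ≠ 0 (paired t-test on the differences, two-sided).
t = d̄/(s_d/√n) = 55.43/(612.6/√29) = 0.4873
df = n − 1 = 28
Two-sided p-value ≈ 0.6299
Since p ≈ 0.6299 > α = 0.05, fail to reject H0; the evidence is not statistically significant.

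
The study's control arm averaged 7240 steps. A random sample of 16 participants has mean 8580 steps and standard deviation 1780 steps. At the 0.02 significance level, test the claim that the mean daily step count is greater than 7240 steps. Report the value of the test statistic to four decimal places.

3.0112

H0: μ = 7240; H1: μ > 7240 (one-sample t-test, right-tailed).
t = (x̄ − μ₀)/(s/√n) = (8580 − 7240)/(1780/√16) = 3.0112
df = n − 1 = 15
p-value = P(T ≥ 3.0112) ≈ 0.0044
Since p ≈ 0.0044 < α = 0.02, reject H0; the evidence is statistically significant.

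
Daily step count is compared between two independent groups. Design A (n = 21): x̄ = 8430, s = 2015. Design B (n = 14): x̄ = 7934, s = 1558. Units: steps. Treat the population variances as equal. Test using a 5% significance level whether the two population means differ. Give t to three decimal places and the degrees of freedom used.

t = 0.778, df = 33

Let group 1 = design A, group 2 = design B. H0: μ_1 = μ_2; H1: μ_1 ≠ μ_2 (two-sample pooled-variance t-test, two-sided).
s_p² = [(21−1)·2015² + (14−1)·1558²]/(21+14−2) = 3416980
t = (8430 − 7934)/√[3416980·(1/21 + 1/14)] = 0.778
df = n₁ + n₂ − 2 = 33
Two-sided p-value ≈ 0.442
Since p ≈ 0.442 > α = 0.05, fail to reject H0; the evidence is not statistically significant.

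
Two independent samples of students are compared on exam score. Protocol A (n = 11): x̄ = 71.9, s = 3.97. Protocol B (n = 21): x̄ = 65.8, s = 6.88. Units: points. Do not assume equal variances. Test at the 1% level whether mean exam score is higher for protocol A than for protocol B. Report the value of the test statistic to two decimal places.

3.18

Let group 1 = protocol A, group 2 = protocol B. H0: μ_1 = μ_2; H1: μ_1 > μ_2 (Welch's two-sample t-test, right-tailed).
t = (x̄_1 − x̄_2)/√(s_1²/n_1 + s_2²/n_2) = (71.9 − 65.8)/√(3.97²/11 + 6.88²/21) = 3.18
Welch–Satterthwaite df ≈ 29.59
p-value = P(T ≥ 3.18) ≈ 0.002
Since p ≈ 0.002 < α = 0.01, reject H0; the data support H1.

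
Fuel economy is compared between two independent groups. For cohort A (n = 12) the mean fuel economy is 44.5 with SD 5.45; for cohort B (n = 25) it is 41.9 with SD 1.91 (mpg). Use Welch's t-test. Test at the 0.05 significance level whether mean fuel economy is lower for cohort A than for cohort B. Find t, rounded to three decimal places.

Let group 1 = cohort A, group 2 = cohort B. H0: μ_1 = μ_2; H1: μ_1 < μ_2 (Welch's two-sample t-test, left-tailed).
t = (x̄_1 − x̄_2)/√(s_1²/n_1 + s_2²/n_2) = (44.5 − 41.9)/√(5.45²/12 + 1.91²/25) = 1.606
Welch–Satterthwaite df ≈ 12.32
p-value = P(T ≤ 1.606) ≈ 0.9332
Since p ≈ 0.9332 > α = 0.05, fail to reject H0; the data do not provide sufficient evidence against H0.

1.606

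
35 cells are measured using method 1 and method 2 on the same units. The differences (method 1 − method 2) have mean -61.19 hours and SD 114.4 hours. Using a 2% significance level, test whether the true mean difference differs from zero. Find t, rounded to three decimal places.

-3.164

H0: μ_d = 0; H1: μ_d ≠ 0 (paired t-test on the differences, two-sided).
t = d̄/(s_d/√n) = -61.19/(114.4/√35) = -3.164
df = n − 1 = 34
Two-sided p-value ≈ 0.0033
Since p ≈ 0.0033 < α = 0.02, reject H0; the evidence is statistically significant.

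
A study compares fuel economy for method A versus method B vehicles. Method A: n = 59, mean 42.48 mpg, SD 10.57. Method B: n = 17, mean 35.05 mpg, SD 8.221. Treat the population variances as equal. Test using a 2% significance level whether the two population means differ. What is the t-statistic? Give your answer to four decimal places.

Let group 1 = method A, group 2 = method B. H0: μ_1 = μ_2; H1: μ_1 ≠ μ_2 (two-sample pooled-variance t-test, two-sided).
s_p² = [(59−1)·10.57² + (17−1)·8.221²]/(59+17−2) = 102.181
t = (42.48 − 35.05)/√[102.181·(1/59 + 1/17)] = 2.6702
df = n₁ + n₂ − 2 = 74
Two-sided p-value ≈ 0.0093
Since p ≈ 0.0093 < α = 0.02, reject H0; the evidence is statistically significant.

2.6702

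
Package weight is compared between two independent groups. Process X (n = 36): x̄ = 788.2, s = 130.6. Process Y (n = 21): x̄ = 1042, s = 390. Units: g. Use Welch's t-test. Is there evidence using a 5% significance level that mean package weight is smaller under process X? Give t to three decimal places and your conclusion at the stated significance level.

Let group 1 = process X, group 2 = process Y. H0: μ_1 = μ_2; H1: μ_1 < μ_2 (Welch's two-sample t-test, left-tailed).
t = (x̄_1 − x̄_2)/√(s_1²/n_1 + s_2²/n_2) = (788.2 − 1042)/√(130.6²/36 + 390²/21) = -2.889
Welch–Satterthwaite df ≈ 22.65
p-value = P(T ≤ -2.889) ≈ 0.0042
Since p ≈ 0.0042 < α = 0.05, reject H0; the evidence is statistically significant.

t = -2.889; reject H0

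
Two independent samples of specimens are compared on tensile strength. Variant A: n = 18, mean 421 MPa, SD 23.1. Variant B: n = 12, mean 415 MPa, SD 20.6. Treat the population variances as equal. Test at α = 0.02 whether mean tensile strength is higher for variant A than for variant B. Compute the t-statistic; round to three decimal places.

0.727

Let group 1 = variant A, group 2 = variant B. H0: μ_1 = μ_2; H1: μ_1 > μ_2 (two-sample pooled-variance t-test, right-tailed).
s_p² = [(18−1)·23.1² + (12−1)·20.6²]/(18+12−2) = 490.69
t = (421 − 415)/√[490.69·(1/18 + 1/12)] = 0.727
df = n₁ + n₂ − 2 = 28
p-value = P(T ≥ 0.727) ≈ 0.237
Since p ≈ 0.237 > α = 0.02, fail to reject H0; the data do not provide sufficient evidence against H0.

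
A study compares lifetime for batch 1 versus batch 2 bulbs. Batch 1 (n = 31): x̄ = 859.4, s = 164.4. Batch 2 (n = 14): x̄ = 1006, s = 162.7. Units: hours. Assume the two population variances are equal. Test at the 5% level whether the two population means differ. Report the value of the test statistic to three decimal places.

-2.778

Let group 1 = batch 1, group 2 = batch 2. H0: μ_1 = μ_2; H1: μ_1 ≠ μ_2 (two-sample pooled-variance t-test, two-sided).
s_p² = [(31−1)·164.4² + (14−1)·162.7²]/(31+14−2) = 26859.2
t = (859.4 − 1006)/√[26859.2·(1/31 + 1/14)] = -2.778
df = n₁ + n₂ − 2 = 43
Two-sided p-value ≈ 0.0081
Since p ≈ 0.0081 < α = 0.05, reject H0; the evidence is statistically significant.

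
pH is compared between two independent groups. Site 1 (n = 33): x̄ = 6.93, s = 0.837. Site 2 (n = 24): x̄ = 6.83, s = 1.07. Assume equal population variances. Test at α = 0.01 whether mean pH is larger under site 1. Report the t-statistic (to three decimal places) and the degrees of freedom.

t = 0.396, df = 55

Let group 1 = site 1, group 2 = site 2. H0: μ_1 = μ_2; H1: μ_1 > μ_2 (two-sample pooled-variance t-test, right-tailed).
s_p² = [(33−1)·0.837² + (24−1)·1.07²]/(33+24−2) = 0.88638
t = (6.93 − 6.83)/√[0.88638·(1/33 + 1/24)] = 0.396
df = n₁ + n₂ − 2 = 55
p-value = P(T ≥ 0.396) ≈ 0.3468
Since p ≈ 0.3468 > α = 0.01, fail to reject H0; the evidence is not statistically significant.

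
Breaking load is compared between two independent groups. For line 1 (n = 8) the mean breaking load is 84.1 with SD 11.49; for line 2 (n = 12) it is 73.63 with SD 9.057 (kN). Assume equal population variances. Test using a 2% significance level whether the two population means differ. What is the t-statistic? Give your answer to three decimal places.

2.277

Let group 1 = line 1, group 2 = line 2. H0: μ_1 = μ_2; H1: μ_1 ≠ μ_2 (two-sample pooled-variance t-test, two-sided).
s_p² = [(8−1)·11.49² + (12−1)·9.057²]/(8+12−2) = 101.47
t = (84.1 − 73.63)/√[101.47·(1/8 + 1/12)] = 2.277
df = n₁ + n₂ − 2 = 18
Two-sided p-value ≈ 0.0352
Since p ≈ 0.0352 > α = 0.02, fail to reject H0; the data do not provide sufficient evidence against H0.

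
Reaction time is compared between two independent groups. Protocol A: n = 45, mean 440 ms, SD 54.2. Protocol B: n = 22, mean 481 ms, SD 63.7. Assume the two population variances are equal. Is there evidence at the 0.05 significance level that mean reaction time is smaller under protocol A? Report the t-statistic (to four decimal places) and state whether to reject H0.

t = -2.7437; reject H0

Let group 1 = protocol A, group 2 = protocol B. H0: μ_1 = μ_2; H1: μ_1 < μ_2 (two-sample pooled-variance t-test, left-tailed).
s_p² = [(45−1)·54.2² + (22−1)·63.7²]/(45+22−2) = 3299.5
t = (440 − 481)/√[3299.5·(1/45 + 1/22)] = -2.7437
df = n₁ + n₂ − 2 = 65
p-value = P(T ≤ -2.7437) ≈ 0.004
Since p ≈ 0.004 < α = 0.05, reject H0; the data support H1.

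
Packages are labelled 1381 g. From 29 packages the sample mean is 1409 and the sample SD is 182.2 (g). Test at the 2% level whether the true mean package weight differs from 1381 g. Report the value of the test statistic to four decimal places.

H0: μ = 1381; H1: μ ≠ 1381 (one-sample t-test, two-sided).
t = (x̄ − μ₀)/(s/√n) = (1409 − 1381)/(182.2/√29) = 0.8276
df = n − 1 = 28
Two-sided p-value ≈ 0.4149
Since p ≈ 0.4149 > α = 0.02, fail to reject H0; the data do not provide sufficient evidence against H0.

0.8276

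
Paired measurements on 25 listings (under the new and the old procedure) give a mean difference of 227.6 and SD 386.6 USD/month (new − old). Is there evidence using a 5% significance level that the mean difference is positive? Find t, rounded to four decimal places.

H0: μ_d = 0; H1: μ_d > 0 (paired t-test on the differences, right-tailed).
t = d̄/(s_d/√n) = 227.6/(386.6/√25) = 2.9436
df = n − 1 = 24
p-value = P(T ≥ 2.9436) ≈ 0.0035
Since p ≈ 0.0035 < α = 0.05, reject H0; the evidence is statistically significant.

2.9436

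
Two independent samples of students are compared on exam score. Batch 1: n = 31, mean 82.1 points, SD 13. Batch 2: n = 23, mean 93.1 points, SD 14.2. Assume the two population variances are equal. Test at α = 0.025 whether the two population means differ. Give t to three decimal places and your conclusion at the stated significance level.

t = -2.956; reject H0

Let group 1 = batch 1, group 2 = batch 2. H0: μ_1 = μ_2; H1: μ_1 ≠ μ_2 (two-sample pooled-variance t-test, two-sided).
s_p² = [(31−1)·13² + (23−1)·14.2²]/(31+23−2) = 182.809
t = (82.1 − 93.1)/√[182.809·(1/31 + 1/23)] = -2.956
df = n₁ + n₂ − 2 = 52
Two-sided p-value ≈ 0.005
Since p ≈ 0.005 < α = 0.025, reject H0; the data support H1.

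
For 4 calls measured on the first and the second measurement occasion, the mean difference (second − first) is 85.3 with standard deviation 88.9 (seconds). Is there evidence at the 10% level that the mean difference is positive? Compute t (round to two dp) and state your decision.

H0: μ_d = 0; H1: μ_d > 0 (paired t-test on the differences, right-tailed).
t = d̄/(s_d/√n) = 85.3/(88.9/√4) = 1.92
df = n − 1 = 3
p-value = P(T ≥ 1.92) ≈ 0.0754
Since p ≈ 0.0754 < α = 0.1, reject H0; the evidence is statistically significant.

t = 1.92; reject H0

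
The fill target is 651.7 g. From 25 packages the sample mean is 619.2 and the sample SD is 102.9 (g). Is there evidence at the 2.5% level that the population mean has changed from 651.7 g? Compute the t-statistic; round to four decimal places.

-1.5792

H0: μ = 651.7; H1: μ ≠ 651.7 (one-sample t-test, two-sided).
t = (x̄ − μ₀)/(s/√n) = (619.2 − 651.7)/(102.9/√25) = -1.5792
df = n − 1 = 24
Two-sided p-value ≈ 0.127
Since p ≈ 0.127 > α = 0.025, fail to reject H0; the data do not provide sufficient evidence against H0.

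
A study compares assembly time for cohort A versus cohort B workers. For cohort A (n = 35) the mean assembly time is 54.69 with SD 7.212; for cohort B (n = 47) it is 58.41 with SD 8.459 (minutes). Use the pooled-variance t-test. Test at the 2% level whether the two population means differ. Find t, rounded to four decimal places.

-2.0950

Let group 1 = cohort A, group 2 = cohort B. H0: μ_1 = μ_2; H1: μ_1 ≠ μ_2 (two-sample pooled-variance t-test, two-sided).
s_p² = [(35−1)·7.212² + (47−1)·8.459²]/(35+47−2) = 63.2494
t = (54.69 − 58.41)/√[63.2494·(1/35 + 1/47)] = -2.0950
df = n₁ + n₂ − 2 = 80
Two-sided p-value ≈ 0.0393
Since p ≈ 0.0393 > α = 0.02, fail to reject H0; the data do not provide sufficient evidence against H0.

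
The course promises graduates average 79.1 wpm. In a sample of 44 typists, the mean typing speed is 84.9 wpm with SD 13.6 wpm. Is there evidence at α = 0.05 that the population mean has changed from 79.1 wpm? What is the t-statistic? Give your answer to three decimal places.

H0: μ = 79.1; H1: μ ≠ 79.1 (one-sample t-test, two-sided).
t = (x̄ − μ₀)/(s/√n) = (84.9 − 79.1)/(13.6/√44) = 2.829
df = n − 1 = 43
Two-sided p-value ≈ 0.007
Since p ≈ 0.007 < α = 0.05, reject H0; the evidence is statistically significant.

2.829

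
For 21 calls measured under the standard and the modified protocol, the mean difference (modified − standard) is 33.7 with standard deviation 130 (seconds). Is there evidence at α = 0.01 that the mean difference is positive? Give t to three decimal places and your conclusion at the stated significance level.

H0: μ_d = 0; H1: μ_d > 0 (paired t-test on the differences, right-tailed).
t = d̄/(s_d/√n) = 33.7/(130/√21) = 1.188
df = n − 1 = 20
p-value = P(T ≥ 1.188) ≈ 0.1244
Since p ≈ 0.1244 > α = 0.01, fail to reject H0; the evidence is not statistically significant.

t = 1.188; fail to reject H0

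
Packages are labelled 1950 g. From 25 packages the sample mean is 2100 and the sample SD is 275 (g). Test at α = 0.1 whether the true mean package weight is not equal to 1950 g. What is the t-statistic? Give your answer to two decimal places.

2.73

H0: μ = 1950; H1: μ ≠ 1950 (one-sample t-test, two-sided).
t = (x̄ − μ₀)/(s/√n) = (2100 − 1950)/(275/√25) = 2.73
df = n − 1 = 24
Two-sided p-value ≈ 0.0117
Since p ≈ 0.0117 < α = 0.1, reject H0; the evidence is statistically significant.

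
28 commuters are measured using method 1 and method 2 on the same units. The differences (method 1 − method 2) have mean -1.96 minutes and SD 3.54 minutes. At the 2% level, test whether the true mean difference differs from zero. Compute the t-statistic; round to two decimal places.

H0: μ_d = 0; H1: μ_d ≠ 0 (paired t-test on the differences, two-sided).
t = d̄/(s_d/√n) = -1.96/(3.54/√28) = -2.93
df = n − 1 = 27
Two-sided p-value ≈ 0.007
Since p ≈ 0.007 < α = 0.02, reject H0; the data support H1.

-2.93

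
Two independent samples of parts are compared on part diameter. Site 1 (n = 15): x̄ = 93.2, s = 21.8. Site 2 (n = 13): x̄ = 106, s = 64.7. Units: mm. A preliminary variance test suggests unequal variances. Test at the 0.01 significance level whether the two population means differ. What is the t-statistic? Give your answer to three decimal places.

-0.681

Let group 1 = site 1, group 2 = site 2. H0: μ_1 = μ_2; H1: μ_1 ≠ μ_2 (Welch's two-sample t-test, two-sided).
t = (x̄_1 − x̄_2)/√(s_1²/n_1 + s_2²/n_2) = (93.2 − 106)/√(21.8²/15 + 64.7²/13) = -0.681
Welch–Satterthwaite df ≈ 14.36
Two-sided p-value ≈ 0.5069
Since p ≈ 0.5069 > α = 0.01, fail to reject H0; the data do not provide sufficient evidence against H0.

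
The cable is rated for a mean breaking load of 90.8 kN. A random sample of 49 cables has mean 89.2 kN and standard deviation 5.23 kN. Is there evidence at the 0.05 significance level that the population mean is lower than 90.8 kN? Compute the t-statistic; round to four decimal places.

H0: μ = 90.8; H1: μ < 90.8 (one-sample t-test, left-tailed).
t = (x̄ − μ₀)/(s/√n) = (89.2 − 90.8)/(5.23/√49) = -2.1415
df = n − 1 = 48
p-value = P(T ≤ -2.1415) ≈ 0.019
Since p ≈ 0.019 < α = 0.05, reject H0; the data support H1.

-2.1415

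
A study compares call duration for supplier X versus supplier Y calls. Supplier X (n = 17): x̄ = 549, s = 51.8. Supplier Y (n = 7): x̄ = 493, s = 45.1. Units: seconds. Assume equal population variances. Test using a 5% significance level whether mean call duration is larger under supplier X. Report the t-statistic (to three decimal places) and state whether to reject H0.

Let group 1 = supplier X, group 2 = supplier Y. H0: μ_1 = μ_2; H1: μ_1 > μ_2 (two-sample pooled-variance t-test, right-tailed).
s_p² = [(17−1)·51.8² + (7−1)·45.1²]/(17+7−2) = 2506.18
t = (549 − 493)/√[2506.18·(1/17 + 1/7)] = 2.491
df = n₁ + n₂ − 2 = 22
p-value = P(T ≥ 2.491) ≈ 0.010
Since p ≈ 0.010 < α = 0.05, reject H0; the data support H1.

t = 2.491; reject H0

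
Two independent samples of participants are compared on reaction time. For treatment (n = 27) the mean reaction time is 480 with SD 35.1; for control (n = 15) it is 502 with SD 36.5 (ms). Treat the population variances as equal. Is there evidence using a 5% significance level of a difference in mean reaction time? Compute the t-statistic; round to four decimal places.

Let group 1 = treatment, group 2 = control. H0: μ_1 = μ_2; H1: μ_1 ≠ μ_2 (two-sample pooled-variance t-test, two-sided).
s_p² = [(27−1)·35.1² + (15−1)·36.5²]/(27+15−2) = 1267.09
t = (480 − 502)/√[1267.09·(1/27 + 1/15)] = -1.9192
df = n₁ + n₂ − 2 = 40
Two-sided p-value ≈ 0.062
Since p ≈ 0.062 > α = 0.05, fail to reject H0; the data do not provide sufficient evidence against H0.

-1.9192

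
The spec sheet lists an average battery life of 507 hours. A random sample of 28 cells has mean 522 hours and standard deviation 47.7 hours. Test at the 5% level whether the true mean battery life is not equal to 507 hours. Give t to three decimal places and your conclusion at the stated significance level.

H0: μ = 507; H1: μ ≠ 507 (one-sample t-test, two-sided).
t = (x̄ − μ₀)/(s/√n) = (522 − 507)/(47.7/√28) = 1.664
df = n − 1 = 27
Two-sided p-value ≈ 0.1077
Since p ≈ 0.1077 > α = 0.05, fail to reject H0; the evidence is not statistically significant.

t = 1.664; fail to reject H0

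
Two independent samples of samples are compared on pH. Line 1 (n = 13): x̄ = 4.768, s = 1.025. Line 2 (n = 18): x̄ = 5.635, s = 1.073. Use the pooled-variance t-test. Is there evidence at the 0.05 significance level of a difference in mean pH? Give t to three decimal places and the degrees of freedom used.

Let group 1 = line 1, group 2 = line 2. H0: μ_1 = μ_2; H1: μ_1 ≠ μ_2 (two-sample pooled-variance t-test, two-sided).
s_p² = [(13−1)·1.025² + (18−1)·1.073²]/(13+18−2) = 1.10966
t = (4.768 − 5.635)/√[1.10966·(1/13 + 1/18)] = -2.261
df = n₁ + n₂ − 2 = 29
Two-sided p-value ≈ 0.0314
Since p ≈ 0.0314 < α = 0.05, reject H0; the data support H1.

t = -2.261, df = 29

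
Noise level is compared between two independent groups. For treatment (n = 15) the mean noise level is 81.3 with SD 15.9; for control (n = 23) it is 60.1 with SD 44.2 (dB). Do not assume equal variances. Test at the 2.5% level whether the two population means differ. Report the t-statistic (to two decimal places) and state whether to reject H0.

Let group 1 = treatment, group 2 = control. H0: μ_1 = μ_2; H1: μ_1 ≠ μ_2 (Welch's two-sample t-test, two-sided).
t = (x̄_1 − x̄_2)/√(s_1²/n_1 + s_2²/n_2) = (81.3 − 60.1)/√(15.9²/15 + 44.2²/23) = 2.10
Welch–Satterthwaite df ≈ 29.76
Two-sided p-value ≈ 0.0442
Since p ≈ 0.0442 > α = 0.025, fail to reject H0; the evidence is not statistically significant.

t = 2.10; fail to reject H0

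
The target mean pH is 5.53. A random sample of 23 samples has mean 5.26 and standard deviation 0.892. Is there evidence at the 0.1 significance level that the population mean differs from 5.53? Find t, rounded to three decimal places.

-1.452

H0: μ = 5.53; H1: μ ≠ 5.53 (one-sample t-test, two-sided).
t = (x̄ − μ₀)/(s/√n) = (5.26 − 5.53)/(0.892/√23) = -1.452
df = n − 1 = 22
Two-sided p-value ≈ 0.161
Since p ≈ 0.161 > α = 0.1, fail to reject H0; the evidence is not statistically significant.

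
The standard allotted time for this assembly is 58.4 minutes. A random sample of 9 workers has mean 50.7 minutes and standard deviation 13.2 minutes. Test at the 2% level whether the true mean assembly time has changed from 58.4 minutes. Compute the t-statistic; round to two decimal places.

-1.75

H0: μ = 58.4; H1: μ ≠ 58.4 (one-sample t-test, two-sided).
t = (x̄ − μ₀)/(s/√n) = (50.7 − 58.4)/(13.2/√9) = -1.75
df = n − 1 = 8
Two-sided p-value ≈ 0.118
Since p ≈ 0.118 > α = 0.02, fail to reject H0; the evidence is not statistically significant.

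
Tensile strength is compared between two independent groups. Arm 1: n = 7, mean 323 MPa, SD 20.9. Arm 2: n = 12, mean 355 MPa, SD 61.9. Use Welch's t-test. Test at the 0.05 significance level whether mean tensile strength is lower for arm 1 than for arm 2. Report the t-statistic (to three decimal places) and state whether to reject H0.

t = -1.638; fail to reject H0

Let group 1 = arm 1, group 2 = arm 2. H0: μ_1 = μ_2; H1: μ_1 < μ_2 (Welch's two-sample t-test, left-tailed).
t = (x̄_1 − x̄_2)/√(s_1²/n_1 + s_2²/n_2) = (323 − 355)/√(20.9²/7 + 61.9²/12) = -1.638
Welch–Satterthwaite df ≈ 14.69
p-value = P(T ≤ -1.638) ≈ 0.0613
Since p ≈ 0.0613 > α = 0.05, fail to reject H0; the data do not provide sufficient evidence against H0.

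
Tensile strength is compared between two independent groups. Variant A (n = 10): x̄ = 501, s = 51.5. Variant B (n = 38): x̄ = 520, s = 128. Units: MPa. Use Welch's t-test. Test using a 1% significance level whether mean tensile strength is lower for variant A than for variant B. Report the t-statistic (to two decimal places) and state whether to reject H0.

Let group 1 = variant A, group 2 = variant B. H0: μ_1 = μ_2; H1: μ_1 < μ_2 (Welch's two-sample t-test, left-tailed).
t = (x̄_1 − x̄_2)/√(s_1²/n_1 + s_2²/n_2) = (501 − 520)/√(51.5²/10 + 128²/38) = -0.72
Welch–Satterthwaite df ≈ 37.77
p-value = P(T ≤ -0.72) ≈ 0.238
Since p ≈ 0.238 > α = 0.01, fail to reject H0; the data do not provide sufficient evidence against H0.

t = -0.72; fail to reject H0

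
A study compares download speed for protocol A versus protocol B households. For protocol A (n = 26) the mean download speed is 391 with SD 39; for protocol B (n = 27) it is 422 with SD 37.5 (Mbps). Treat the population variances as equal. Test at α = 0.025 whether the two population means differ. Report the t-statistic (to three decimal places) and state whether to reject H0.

Let group 1 = protocol A, group 2 = protocol B. H0: μ_1 = μ_2; H1: μ_1 ≠ μ_2 (two-sample pooled-variance t-test, two-sided).
s_p² = [(26−1)·39² + (27−1)·37.5²]/(26+27−2) = 1462.5
t = (391 − 422)/√[1462.5·(1/26 + 1/27)] = -2.950
df = n₁ + n₂ − 2 = 51
Two-sided p-value ≈ 0.0048
Since p ≈ 0.0048 < α = 0.025, reject H0; the data support H1.

t = -2.950; reject H0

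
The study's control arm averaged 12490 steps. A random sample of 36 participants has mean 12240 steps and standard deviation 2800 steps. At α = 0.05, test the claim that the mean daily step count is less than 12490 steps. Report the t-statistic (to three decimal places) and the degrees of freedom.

H0: μ = 12490; H1: μ < 12490 (one-sample t-test, left-tailed).
t = (x̄ − μ₀)/(s/√n) = (12240 − 12490)/(2800/√36) = -0.536
df = n − 1 = 35
p-value = P(T ≤ -0.536) ≈ 0.298
Since p ≈ 0.298 > α = 0.05, fail to reject H0; the data do not provide sufficient evidence against H0.

t = -0.536, df = 35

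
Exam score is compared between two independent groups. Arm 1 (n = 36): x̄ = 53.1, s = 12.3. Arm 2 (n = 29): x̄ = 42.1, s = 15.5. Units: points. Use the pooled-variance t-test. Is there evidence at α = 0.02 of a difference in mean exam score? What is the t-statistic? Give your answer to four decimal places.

3.1913

Let group 1 = arm 1, group 2 = arm 2. H0: μ_1 = μ_2; H1: μ_1 ≠ μ_2 (two-sample pooled-variance t-test, two-sided).
s_p² = [(36−1)·12.3² + (29−1)·15.5²]/(36+29−2) = 190.828
t = (53.1 − 42.1)/√[190.828·(1/36 + 1/29)] = 3.1913
df = n₁ + n₂ − 2 = 63
Two-sided p-value ≈ 0.0022
Since p ≈ 0.0022 < α = 0.02, reject H0; the data support H1.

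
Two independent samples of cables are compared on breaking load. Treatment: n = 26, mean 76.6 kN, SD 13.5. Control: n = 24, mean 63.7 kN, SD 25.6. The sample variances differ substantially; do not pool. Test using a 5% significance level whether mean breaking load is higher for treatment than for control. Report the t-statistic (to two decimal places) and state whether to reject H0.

Let group 1 = treatment, group 2 = control. H0: μ_1 = μ_2; H1: μ_1 > μ_2 (Welch's two-sample t-test, right-tailed).
t = (x̄_1 − x̄_2)/√(s_1²/n_1 + s_2²/n_2) = (76.6 − 63.7)/√(13.5²/26 + 25.6²/24) = 2.20
Welch–Satterthwaite df ≈ 34.25
p-value = P(T ≥ 2.20) ≈ 0.0172
Since p ≈ 0.0172 < α = 0.05, reject H0; the data support H1.

t = 2.20; reject H0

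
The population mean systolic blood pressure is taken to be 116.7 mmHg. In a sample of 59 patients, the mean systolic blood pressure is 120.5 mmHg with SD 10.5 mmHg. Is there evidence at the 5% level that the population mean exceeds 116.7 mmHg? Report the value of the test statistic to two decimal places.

2.78

H0: μ = 116.7; H1: μ > 116.7 (one-sample t-test, right-tailed).
t = (x̄ − μ₀)/(s/√n) = (120.5 − 116.7)/(10.5/√59) = 2.78
df = n − 1 = 58
p-value = P(T ≥ 2.78) ≈ 0.0037
Since p ≈ 0.0037 < α = 0.05, reject H0; the data support H1.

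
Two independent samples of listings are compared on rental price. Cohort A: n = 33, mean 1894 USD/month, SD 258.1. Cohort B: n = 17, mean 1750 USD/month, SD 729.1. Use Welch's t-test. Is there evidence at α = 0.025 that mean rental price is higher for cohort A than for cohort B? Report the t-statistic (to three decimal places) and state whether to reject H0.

t = 0.789; fail to reject H0

Let group 1 = cohort A, group 2 = cohort B. H0: μ_1 = μ_2; H1: μ_1 > μ_2 (Welch's two-sample t-test, right-tailed).
t = (x̄_1 − x̄_2)/√(s_1²/n_1 + s_2²/n_2) = (1894 − 1750)/√(258.1²/33 + 729.1²/17) = 0.789
Welch–Satterthwaite df ≈ 18.09
p-value = P(T ≥ 0.789) ≈ 0.2201
Since p ≈ 0.2201 > α = 0.025, fail to reject H0; the evidence is not statistically significant.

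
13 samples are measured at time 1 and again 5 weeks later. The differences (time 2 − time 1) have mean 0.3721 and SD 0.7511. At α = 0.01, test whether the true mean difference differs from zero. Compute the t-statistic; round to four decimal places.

H0: μ_d = 0; H1: μ_d ≠ 0 (paired t-test on the differences, two-sided).
t = d̄/(s_d/√n) = 0.3721/(0.7511/√13) = 1.7862
df = n − 1 = 12
Two-sided p-value ≈ 0.099
Since p ≈ 0.099 > α = 0.01, fail to reject H0; the evidence is not statistically significant.

1.7862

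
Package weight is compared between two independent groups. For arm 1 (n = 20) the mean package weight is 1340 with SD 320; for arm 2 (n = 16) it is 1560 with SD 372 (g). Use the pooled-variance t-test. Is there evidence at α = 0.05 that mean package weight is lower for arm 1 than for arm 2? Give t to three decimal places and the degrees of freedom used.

t = -1.907, df = 34

Let group 1 = arm 1, group 2 = arm 2. H0: μ_1 = μ_2; H1: μ_1 < μ_2 (two-sample pooled-variance t-test, left-tailed).
s_p² = [(20−1)·320² + (16−1)·372²]/(20+16−2) = 118275
t = (1340 − 1560)/√[118275·(1/20 + 1/16)] = -1.907
df = n₁ + n₂ − 2 = 34
p-value = P(T ≤ -1.907) ≈ 0.0325
Since p ≈ 0.0325 < α = 0.05, reject H0; the evidence is statistically significant.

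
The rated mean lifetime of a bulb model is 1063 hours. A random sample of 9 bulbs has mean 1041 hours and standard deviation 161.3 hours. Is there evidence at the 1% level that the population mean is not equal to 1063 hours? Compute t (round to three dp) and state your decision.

H0: μ = 1063; H1: μ ≠ 1063 (one-sample t-test, two-sided).
t = (x̄ − μ₀)/(s/√n) = (1041 − 1063)/(161.3/√9) = -0.409
df = n − 1 = 8
Two-sided p-value ≈ 0.693
Since p ≈ 0.693 > α = 0.01, fail to reject H0; the evidence is not statistically significant.

t = -0.409; fail to reject H0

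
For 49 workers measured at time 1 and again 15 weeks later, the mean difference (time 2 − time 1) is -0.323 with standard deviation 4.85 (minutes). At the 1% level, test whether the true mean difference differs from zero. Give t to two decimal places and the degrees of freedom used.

t = -0.47, df = 48

H0: μ_d = 0; H1: μ_d ≠ 0 (paired t-test on the differences, two-sided).
t = d̄/(s_d/√n) = -0.323/(4.85/√49) = -0.47
df = n − 1 = 48
Two-sided p-value ≈ 0.6432
Since p ≈ 0.6432 > α = 0.01, fail to reject H0; the data do not provide sufficient evidence against H0.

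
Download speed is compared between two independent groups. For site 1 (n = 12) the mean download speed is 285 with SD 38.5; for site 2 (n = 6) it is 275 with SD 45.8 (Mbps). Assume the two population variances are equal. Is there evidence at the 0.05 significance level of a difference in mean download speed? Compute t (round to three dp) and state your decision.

t = 0.489; fail to reject H0

Let group 1 = site 1, group 2 = site 2. H0: μ_1 = μ_2; H1: μ_1 ≠ μ_2 (two-sample pooled-variance t-test, two-sided).
s_p² = [(12−1)·38.5² + (6−1)·45.8²]/(12+6−2) = 1674.56
t = (285 − 275)/√[1674.56·(1/12 + 1/6)] = 0.489
df = n₁ + n₂ − 2 = 16
Two-sided p-value ≈ 0.6317
Since p ≈ 0.6317 > α = 0.05, fail to reject H0; the data do not provide sufficient evidence against H0.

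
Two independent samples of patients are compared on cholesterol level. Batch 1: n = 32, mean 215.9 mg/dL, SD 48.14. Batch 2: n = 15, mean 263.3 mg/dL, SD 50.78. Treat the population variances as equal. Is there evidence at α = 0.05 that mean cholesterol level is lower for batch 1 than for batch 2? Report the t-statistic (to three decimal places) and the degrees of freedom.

Let group 1 = batch 1, group 2 = batch 2. H0: μ_1 = μ_2; H1: μ_1 < μ_2 (two-sample pooled-variance t-test, left-tailed).
s_p² = [(32−1)·48.14² + (15−1)·50.78²]/(32+15−2) = 2398.71
t = (215.9 − 263.3)/√[2398.71·(1/32 + 1/15)] = -3.093
df = n₁ + n₂ − 2 = 45
p-value = P(T ≤ -3.093) ≈ 0.002
Since p ≈ 0.002 < α = 0.05, reject H0; the evidence is statistically significant.

t = -3.093, df = 45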